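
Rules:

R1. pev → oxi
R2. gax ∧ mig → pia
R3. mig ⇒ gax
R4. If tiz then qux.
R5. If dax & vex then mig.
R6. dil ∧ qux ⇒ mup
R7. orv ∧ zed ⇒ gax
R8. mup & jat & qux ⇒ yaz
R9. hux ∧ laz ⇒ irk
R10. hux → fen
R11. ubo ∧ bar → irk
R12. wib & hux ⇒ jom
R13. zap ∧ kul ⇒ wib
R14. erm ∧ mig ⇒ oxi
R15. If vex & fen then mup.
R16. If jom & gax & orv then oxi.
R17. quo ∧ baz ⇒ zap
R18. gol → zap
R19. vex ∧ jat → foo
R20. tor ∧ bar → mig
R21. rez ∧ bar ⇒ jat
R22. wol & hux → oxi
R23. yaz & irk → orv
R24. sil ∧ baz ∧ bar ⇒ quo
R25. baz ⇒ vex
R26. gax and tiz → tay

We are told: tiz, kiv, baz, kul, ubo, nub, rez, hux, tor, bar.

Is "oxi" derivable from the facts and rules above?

Forward chaining from the given facts derives: qux, fen, irk, mig, jat, vex, gax, mup, foo, tay, pia, yaz, orv.
Rules concluding oxi: R1 needs pev; R14 needs erm; R16 needs jom; R22 needs wol — none of these are established.

No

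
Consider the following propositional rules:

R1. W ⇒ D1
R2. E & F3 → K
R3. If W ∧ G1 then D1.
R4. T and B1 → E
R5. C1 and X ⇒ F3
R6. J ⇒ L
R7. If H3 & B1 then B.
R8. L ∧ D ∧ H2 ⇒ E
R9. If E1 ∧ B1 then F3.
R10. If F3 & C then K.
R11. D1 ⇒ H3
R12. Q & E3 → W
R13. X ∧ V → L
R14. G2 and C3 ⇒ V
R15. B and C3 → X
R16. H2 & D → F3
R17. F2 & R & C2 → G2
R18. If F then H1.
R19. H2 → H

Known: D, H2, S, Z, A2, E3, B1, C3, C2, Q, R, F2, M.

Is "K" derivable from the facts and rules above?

W  (by R12: Q, E3)
F3  (by R16: H2, D)
G2  (by R17: F2, R, C2)
D1  (by R1: W)
H3  (by R11: D1)
V  (by R14: G2, C3)
B  (by R7: H3, B1)
X  (by R15: B, C3)
L  (by R13: X, V)
E  (by R8: L, D, H2)
K  (by R2: E, F3)

Yes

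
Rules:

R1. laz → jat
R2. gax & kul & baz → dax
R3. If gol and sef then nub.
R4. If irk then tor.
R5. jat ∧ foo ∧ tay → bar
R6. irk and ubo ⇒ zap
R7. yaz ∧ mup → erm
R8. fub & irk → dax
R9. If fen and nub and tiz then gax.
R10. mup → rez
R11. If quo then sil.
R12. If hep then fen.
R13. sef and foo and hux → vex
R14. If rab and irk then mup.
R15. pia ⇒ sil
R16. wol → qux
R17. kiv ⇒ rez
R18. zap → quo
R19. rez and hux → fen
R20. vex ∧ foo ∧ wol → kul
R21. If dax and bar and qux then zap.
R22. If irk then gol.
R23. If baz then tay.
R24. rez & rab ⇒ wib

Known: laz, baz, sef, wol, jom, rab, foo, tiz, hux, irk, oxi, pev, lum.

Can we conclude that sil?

jat  (by R1: laz)
vex  (by R13: sef, foo, hux)
mup  (by R14: rab, irk)
qux  (by R16: wol)
kul  (by R20: vex, foo, wol)
gol  (by R22: irk)
tay  (by R23: baz)
nub  (by R3: gol, sef)
bar  (by R5: jat, foo, tay)
rez  (by R10: mup)
fen  (by R19: rez, hux)
gax  (by R9: fen, nub, tiz)
dax  (by R2: gax, kul, baz)
zap  (by R21: dax, bar, qux)
quo  (by R18: zap)
sil  (by R11: quo)

Yes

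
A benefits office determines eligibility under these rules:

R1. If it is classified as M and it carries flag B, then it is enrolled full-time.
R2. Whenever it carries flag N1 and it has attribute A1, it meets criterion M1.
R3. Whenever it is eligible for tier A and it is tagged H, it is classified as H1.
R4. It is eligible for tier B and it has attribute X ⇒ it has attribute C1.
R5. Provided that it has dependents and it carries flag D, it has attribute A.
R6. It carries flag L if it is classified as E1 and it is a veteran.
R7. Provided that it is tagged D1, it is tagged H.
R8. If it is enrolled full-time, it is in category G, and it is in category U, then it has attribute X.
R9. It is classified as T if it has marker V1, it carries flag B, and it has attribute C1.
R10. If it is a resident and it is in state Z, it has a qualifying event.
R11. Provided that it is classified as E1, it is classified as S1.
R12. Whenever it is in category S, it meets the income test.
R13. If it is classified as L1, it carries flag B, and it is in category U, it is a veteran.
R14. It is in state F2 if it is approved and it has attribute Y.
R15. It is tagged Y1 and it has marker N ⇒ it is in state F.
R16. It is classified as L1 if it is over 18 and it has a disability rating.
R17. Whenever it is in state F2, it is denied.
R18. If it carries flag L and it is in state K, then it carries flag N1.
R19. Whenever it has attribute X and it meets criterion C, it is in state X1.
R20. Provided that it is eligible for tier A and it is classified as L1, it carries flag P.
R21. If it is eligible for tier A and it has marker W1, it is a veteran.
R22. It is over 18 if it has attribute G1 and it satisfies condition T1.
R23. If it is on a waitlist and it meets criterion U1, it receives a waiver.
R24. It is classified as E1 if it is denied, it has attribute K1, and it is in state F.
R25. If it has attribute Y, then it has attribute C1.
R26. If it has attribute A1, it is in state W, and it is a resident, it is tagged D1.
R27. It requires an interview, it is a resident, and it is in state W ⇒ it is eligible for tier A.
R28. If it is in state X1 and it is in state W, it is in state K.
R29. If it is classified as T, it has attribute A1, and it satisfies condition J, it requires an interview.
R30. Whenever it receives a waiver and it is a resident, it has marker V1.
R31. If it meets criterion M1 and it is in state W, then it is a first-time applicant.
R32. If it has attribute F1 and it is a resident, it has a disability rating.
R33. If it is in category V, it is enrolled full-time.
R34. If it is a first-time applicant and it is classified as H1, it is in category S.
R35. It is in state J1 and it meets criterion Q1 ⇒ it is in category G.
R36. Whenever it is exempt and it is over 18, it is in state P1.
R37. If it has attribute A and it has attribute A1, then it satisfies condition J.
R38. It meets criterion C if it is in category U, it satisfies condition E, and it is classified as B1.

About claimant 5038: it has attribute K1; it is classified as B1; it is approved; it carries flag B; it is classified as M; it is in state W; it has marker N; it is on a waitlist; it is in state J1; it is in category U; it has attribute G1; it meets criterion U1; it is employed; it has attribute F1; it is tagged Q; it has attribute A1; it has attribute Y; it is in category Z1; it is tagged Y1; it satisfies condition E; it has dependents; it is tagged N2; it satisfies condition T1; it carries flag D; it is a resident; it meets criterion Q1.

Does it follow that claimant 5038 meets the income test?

By R1 (it is classified as M, it carries flag B): it is enrolled full-time.
By R5 (it has dependents, it carries flag D): it has attribute A.
By R14 (it is approved, it has attribute Y): it is in state F2.
By R15 (it is tagged Y1, it has marker N): it is in state F.
By R17 (it is in state F2): it is denied.
By R22 (it has attribute G1, it satisfies condition T1): it is over 18.
By R23 (it is on a waitlist, it meets criterion U1): it receives a waiver.
By R24 (it is denied, it has attribute K1, it is in state F): it is classified as E1.
By R25 (it has attribute Y): it has attribute C1.
By R26 (it has attribute A1, it is in state W, it is a resident): it is tagged D1.
By R30 (it receives a waiver, it is a resident): it has marker V1.
By R32 (it has attribute F1, it is a resident): it has a disability rating.
By R35 (it is in state J1, it meets criterion Q1): it is in category G.
By R37 (it has attribute A, it has attribute A1): it satisfies condition J.
By R38 (it is in category U, it satisfies condition E, it is classified as B1): it meets criterion C.
By R7 (it is tagged D1): it is tagged H.
By R8 (it is enrolled full-time, it is in category G, it is in category U): it has attribute X.
By R9 (it has marker V1, it carries flag B, it has attribute C1): it is classified as T.
By R16 (it is over 18, it has a disability rating): it is classified as L1.
By R19 (it has attribute X, it meets criterion C): it is in state X1.
By R28 (it is in state X1, it is in state W): it is in state K.
By R29 (it is classified as T, it has attribute A1, it satisfies condition J): it requires an interview.
By R13 (it is classified as L1, it carries flag B, it is in category U): it is a veteran.
By R27 (it requires an interview, it is a resident, it is in state W): it is eligible for tier A.
By R3 (it is eligible for tier A, it is tagged H): it is classified as H1.
By R6 (it is classified as E1, it is a veteran): it carries flag L.
By R18 (it carries flag L, it is in state K): it carries flag N1.
By R2 (it carries flag N1, it has attribute A1): it meets criterion M1.
By R31 (it meets criterion M1, it is in state W): it is a first-time applicant.
By R34 (it is a first-time applicant, it is classified as H1): it is in category S.
By R12 (it is in category S): it meets the income test.

Yes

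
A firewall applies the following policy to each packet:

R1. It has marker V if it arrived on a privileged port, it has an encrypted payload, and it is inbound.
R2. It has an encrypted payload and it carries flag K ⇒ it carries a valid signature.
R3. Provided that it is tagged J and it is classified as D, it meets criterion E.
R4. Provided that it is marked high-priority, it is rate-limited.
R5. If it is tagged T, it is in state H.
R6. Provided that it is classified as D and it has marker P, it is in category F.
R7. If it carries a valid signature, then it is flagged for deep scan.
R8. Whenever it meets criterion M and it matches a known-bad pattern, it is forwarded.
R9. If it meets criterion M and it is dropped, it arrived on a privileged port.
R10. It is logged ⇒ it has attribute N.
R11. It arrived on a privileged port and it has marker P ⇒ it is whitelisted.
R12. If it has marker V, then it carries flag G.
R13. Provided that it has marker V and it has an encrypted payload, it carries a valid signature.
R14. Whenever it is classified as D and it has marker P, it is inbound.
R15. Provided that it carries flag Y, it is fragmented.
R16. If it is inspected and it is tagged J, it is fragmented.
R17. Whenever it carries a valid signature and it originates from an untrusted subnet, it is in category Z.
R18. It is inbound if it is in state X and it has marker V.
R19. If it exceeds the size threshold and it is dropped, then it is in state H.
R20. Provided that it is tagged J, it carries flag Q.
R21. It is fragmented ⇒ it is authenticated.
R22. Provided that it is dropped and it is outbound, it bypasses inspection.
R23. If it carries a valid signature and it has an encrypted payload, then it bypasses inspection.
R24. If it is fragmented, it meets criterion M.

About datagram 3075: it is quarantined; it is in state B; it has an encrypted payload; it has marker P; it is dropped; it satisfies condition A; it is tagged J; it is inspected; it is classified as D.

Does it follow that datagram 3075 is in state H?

No

Forward chaining from the given facts derives: meets criterion E, is in category F, is inbound, is fragmented, carries flag Q, is authenticated, meets criterion M, arrived on a privileged port, is whitelisted, has marker V, carries flag G, carries a valid signature, bypasses inspection, is flagged for deep scan.
Rules concluding "it is in state H": R5 needs "it is tagged T"; R19 needs "it exceeds the size threshold" — none of these are established.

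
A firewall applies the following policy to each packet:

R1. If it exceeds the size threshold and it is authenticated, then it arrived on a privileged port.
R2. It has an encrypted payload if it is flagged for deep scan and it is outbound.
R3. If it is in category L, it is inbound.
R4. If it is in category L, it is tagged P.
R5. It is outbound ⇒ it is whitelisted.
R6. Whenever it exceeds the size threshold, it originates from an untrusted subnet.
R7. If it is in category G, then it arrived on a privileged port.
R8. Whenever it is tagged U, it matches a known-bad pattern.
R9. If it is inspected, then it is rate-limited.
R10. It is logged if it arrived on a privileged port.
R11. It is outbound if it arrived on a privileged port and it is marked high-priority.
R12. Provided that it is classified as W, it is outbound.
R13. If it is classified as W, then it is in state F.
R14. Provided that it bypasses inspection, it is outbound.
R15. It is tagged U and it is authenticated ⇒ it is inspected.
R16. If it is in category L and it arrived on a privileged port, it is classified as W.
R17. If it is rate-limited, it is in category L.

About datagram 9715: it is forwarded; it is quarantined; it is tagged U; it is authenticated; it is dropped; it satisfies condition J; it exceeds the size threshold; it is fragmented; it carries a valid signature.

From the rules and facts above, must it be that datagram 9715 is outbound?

Yes

By R1 (it exceeds the size threshold, it is authenticated): it arrived on a privileged port.
By R15 (it is tagged U, it is authenticated): it is inspected.
By R9 (it is inspected): it is rate-limited.
By R17 (it is rate-limited): it is in category L.
By R16 (it is in category L, it arrived on a privileged port): it is classified as W.
By R12 (it is classified as W): it is outbound.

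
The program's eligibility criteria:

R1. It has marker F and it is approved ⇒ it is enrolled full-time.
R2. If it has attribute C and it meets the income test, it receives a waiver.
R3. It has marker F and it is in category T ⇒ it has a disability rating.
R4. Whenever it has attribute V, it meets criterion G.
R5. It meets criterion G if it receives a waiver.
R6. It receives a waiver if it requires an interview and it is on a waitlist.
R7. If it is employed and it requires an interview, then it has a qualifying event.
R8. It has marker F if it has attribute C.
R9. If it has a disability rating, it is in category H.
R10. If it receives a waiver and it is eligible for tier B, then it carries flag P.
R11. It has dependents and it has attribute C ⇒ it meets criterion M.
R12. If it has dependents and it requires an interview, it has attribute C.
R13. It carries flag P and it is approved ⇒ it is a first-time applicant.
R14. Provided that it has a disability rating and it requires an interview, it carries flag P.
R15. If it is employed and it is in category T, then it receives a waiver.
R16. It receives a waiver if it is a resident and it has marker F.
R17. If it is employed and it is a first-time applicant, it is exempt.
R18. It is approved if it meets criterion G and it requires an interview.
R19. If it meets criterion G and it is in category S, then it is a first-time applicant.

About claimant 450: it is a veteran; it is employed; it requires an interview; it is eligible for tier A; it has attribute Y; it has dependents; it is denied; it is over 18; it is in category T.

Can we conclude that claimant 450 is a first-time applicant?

By R12 (it has dependents, it requires an interview): it has attribute C.
By R15 (it is employed, it is in category T): it receives a waiver.
By R5 (it receives a waiver): it meets criterion G.
By R8 (it has attribute C): it has marker F.
By R18 (it meets criterion G, it requires an interview): it is approved.
By R3 (it has marker F, it is in category T): it has a disability rating.
By R14 (it has a disability rating, it requires an interview): it carries flag P.
By R13 (it carries flag P, it is approved): it is a first-time applicant.

Yes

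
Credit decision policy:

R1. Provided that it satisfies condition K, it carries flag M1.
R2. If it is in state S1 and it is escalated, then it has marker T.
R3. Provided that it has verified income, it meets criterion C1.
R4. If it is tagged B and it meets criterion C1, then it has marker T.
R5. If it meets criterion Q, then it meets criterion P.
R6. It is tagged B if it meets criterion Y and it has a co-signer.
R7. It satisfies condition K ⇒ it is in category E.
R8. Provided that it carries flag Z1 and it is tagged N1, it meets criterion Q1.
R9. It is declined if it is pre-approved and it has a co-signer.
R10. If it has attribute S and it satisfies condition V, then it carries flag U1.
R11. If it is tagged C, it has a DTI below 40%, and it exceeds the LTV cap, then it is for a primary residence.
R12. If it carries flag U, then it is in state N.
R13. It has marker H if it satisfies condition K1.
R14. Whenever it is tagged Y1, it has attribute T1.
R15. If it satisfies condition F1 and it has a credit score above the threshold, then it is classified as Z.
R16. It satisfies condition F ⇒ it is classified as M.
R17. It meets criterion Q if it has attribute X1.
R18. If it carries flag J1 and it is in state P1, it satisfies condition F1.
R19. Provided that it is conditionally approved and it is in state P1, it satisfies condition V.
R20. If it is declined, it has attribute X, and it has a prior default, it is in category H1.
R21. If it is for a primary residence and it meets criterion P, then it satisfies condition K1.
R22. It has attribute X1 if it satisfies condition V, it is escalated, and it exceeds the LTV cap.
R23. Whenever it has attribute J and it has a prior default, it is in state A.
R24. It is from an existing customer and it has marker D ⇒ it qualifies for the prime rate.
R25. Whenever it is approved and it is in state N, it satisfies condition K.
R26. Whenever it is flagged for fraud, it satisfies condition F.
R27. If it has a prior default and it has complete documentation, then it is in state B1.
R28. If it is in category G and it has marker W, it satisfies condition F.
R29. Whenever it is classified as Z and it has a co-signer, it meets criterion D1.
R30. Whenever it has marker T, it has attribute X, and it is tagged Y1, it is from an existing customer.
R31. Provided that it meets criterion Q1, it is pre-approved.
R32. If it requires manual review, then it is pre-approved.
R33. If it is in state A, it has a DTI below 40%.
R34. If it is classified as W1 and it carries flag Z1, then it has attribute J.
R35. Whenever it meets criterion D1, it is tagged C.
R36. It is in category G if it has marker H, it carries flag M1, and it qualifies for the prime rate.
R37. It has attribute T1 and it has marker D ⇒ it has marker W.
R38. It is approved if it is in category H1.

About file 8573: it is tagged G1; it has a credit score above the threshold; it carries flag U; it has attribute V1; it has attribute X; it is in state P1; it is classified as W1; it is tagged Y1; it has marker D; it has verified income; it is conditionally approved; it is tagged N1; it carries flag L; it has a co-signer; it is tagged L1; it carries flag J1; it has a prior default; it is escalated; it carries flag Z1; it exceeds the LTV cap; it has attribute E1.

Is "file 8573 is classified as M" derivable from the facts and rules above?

Forward chaining from the given facts derives: meets criterion C1, meets criterion Q1, is in state N, has attribute T1, satisfies condition F1, satisfies condition V, has attribute X1, is pre-approved, has attribute J, has marker W, is declined, is classified as Z, meets criterion Q, is in category H1, is in state A, meets criterion D1, has a DTI below 40%, is tagged C, is approved, meets criterion P, is for a primary residence, satisfies condition K1, satisfies condition K, carries flag M1, is in category E, has marker H.
The only rule concluding "it is classified as M" is R16, which needs "it satisfies condition F"; that is never established.

No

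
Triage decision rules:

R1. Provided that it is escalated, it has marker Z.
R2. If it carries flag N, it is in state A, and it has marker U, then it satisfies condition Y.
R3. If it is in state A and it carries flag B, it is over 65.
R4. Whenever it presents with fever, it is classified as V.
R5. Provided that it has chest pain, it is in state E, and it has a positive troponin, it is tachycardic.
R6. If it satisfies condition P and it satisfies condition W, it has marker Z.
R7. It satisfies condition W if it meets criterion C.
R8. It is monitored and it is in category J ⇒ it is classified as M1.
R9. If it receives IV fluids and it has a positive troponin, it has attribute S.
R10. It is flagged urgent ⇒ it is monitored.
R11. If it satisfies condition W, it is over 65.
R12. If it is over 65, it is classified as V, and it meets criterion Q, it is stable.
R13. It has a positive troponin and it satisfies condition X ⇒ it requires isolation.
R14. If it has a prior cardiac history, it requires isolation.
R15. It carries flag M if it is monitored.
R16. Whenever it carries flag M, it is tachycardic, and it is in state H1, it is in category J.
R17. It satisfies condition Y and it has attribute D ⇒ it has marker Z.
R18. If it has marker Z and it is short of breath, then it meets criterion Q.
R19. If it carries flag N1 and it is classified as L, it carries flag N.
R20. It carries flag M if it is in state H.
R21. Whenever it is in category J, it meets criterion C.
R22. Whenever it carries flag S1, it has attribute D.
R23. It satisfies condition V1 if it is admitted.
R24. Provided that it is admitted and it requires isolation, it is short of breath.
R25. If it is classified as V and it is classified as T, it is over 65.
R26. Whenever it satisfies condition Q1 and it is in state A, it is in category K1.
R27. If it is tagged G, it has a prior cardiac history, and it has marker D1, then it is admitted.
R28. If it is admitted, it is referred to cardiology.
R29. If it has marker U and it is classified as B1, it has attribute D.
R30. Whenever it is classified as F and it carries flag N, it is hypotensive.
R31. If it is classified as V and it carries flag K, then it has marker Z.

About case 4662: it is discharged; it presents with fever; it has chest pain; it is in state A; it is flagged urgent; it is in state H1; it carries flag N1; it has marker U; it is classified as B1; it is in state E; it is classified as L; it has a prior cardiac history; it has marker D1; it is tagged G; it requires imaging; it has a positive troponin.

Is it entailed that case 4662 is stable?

Yes

By R4 (it presents with fever): it is classified as V.
By R5 (it has chest pain, it is in state E, it has a positive troponin): it is tachycardic.
By R10 (it is flagged urgent): it is monitored.
By R14 (it has a prior cardiac history): it requires isolation.
By R15 (it is monitored): it carries flag M.
By R16 (it carries flag M, it is tachycardic, it is in state H1): it is in category J.
By R19 (it carries flag N1, it is classified as L): it carries flag N.
By R21 (it is in category J): it meets criterion C.
By R27 (it is tagged G, it has a prior cardiac history, it has marker D1): it is admitted.
By R29 (it has marker U, it is classified as B1): it has attribute D.
By R2 (it carries flag N, it is in state A, it has marker U): it satisfies condition Y.
By R7 (it meets criterion C): it satisfies condition W.
By R11 (it satisfies condition W): it is over 65.
By R17 (it satisfies condition Y, it has attribute D): it has marker Z.
By R24 (it is admitted, it requires isolation): it is short of breath.
By R18 (it has marker Z, it is short of breath): it meets criterion Q.
By R12 (it is over 65, it is classified as V, it meets criterion Q): it is stable.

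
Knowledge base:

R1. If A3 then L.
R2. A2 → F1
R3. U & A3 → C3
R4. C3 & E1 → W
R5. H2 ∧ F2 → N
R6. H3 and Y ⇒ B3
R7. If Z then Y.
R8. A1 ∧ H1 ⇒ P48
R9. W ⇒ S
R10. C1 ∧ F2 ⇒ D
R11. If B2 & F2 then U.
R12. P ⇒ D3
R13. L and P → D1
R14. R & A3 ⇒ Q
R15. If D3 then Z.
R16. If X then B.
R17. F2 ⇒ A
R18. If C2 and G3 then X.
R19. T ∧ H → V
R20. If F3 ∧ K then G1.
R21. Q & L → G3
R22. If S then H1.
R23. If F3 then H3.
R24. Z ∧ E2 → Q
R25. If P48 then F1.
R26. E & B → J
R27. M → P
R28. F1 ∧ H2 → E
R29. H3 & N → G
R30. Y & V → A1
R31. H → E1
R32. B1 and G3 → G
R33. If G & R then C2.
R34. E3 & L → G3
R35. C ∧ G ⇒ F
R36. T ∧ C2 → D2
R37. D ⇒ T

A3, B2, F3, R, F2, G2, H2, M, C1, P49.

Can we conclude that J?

No

Forward chaining from the given facts derives: L, N, D, U, Q, A, G3, H3, P, G, C2, T, C3, D3, D1, Z, X, D2, Y, B, B3.
The only rule concluding J is R26, which needs E; that is never established.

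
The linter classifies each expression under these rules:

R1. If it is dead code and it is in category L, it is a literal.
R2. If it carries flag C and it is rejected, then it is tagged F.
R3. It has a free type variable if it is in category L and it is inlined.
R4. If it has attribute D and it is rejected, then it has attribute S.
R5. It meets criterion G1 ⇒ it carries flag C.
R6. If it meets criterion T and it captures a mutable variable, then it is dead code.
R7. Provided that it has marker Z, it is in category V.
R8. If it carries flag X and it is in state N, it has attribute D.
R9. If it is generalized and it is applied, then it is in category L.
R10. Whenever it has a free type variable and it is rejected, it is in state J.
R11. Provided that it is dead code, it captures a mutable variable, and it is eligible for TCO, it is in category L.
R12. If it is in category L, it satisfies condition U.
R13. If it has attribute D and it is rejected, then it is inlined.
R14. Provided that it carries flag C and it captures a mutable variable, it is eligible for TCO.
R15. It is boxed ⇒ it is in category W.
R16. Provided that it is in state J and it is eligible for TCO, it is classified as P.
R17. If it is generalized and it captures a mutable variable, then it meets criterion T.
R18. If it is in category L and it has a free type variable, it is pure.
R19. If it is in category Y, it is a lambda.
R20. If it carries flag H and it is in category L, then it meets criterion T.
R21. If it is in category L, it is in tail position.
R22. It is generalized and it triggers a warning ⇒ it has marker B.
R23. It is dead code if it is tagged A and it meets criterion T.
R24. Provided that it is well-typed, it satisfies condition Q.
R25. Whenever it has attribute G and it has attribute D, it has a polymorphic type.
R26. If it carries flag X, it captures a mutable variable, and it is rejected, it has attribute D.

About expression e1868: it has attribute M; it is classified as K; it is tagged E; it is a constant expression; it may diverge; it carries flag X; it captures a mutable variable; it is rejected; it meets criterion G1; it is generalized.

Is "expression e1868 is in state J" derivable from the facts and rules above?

By R5 (it meets criterion G1): it carries flag C.
By R14 (it carries flag C, it captures a mutable variable): it is eligible for TCO.
By R17 (it is generalized, it captures a mutable variable): it meets criterion T.
By R26 (it carries flag X, it captures a mutable variable, it is rejected): it has attribute D.
By R6 (it meets criterion T, it captures a mutable variable): it is dead code.
By R11 (it is dead code, it captures a mutable variable, it is eligible for TCO): it is in category L.
By R13 (it has attribute D, it is rejected): it is inlined.
By R3 (it is in category L, it is inlined): it has a free type variable.
By R10 (it has a free type variable, it is rejected): it is in state J.

Yes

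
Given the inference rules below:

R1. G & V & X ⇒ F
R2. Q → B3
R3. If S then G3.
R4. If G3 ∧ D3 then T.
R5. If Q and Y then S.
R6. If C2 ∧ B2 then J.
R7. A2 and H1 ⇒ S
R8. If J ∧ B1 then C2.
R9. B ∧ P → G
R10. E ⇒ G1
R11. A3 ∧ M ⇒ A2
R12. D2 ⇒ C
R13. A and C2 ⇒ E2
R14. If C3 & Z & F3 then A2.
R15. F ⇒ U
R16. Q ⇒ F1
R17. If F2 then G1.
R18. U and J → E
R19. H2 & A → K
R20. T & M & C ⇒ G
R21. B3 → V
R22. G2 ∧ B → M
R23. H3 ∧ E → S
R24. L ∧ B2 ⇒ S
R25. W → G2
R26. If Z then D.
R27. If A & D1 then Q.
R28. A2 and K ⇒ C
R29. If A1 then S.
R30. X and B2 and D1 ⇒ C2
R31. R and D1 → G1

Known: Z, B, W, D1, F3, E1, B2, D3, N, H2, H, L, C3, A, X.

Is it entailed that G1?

Yes

A2  (by R14: C3, Z, F3)
K  (by R19: H2, A)
S  (by R24: L, B2)
G2  (by R25: W)
Q  (by R27: A, D1)
C  (by R28: A2, K)
C2  (by R30: X, B2, D1)
B3  (by R2: Q)
G3  (by R3: S)
T  (by R4: G3, D3)
J  (by R6: C2, B2)
V  (by R21: B3)
M  (by R22: G2, B)
G  (by R20: T, M, C)
F  (by R1: G, V, X)
U  (by R15: F)
E  (by R18: U, J)
G1  (by R10: E)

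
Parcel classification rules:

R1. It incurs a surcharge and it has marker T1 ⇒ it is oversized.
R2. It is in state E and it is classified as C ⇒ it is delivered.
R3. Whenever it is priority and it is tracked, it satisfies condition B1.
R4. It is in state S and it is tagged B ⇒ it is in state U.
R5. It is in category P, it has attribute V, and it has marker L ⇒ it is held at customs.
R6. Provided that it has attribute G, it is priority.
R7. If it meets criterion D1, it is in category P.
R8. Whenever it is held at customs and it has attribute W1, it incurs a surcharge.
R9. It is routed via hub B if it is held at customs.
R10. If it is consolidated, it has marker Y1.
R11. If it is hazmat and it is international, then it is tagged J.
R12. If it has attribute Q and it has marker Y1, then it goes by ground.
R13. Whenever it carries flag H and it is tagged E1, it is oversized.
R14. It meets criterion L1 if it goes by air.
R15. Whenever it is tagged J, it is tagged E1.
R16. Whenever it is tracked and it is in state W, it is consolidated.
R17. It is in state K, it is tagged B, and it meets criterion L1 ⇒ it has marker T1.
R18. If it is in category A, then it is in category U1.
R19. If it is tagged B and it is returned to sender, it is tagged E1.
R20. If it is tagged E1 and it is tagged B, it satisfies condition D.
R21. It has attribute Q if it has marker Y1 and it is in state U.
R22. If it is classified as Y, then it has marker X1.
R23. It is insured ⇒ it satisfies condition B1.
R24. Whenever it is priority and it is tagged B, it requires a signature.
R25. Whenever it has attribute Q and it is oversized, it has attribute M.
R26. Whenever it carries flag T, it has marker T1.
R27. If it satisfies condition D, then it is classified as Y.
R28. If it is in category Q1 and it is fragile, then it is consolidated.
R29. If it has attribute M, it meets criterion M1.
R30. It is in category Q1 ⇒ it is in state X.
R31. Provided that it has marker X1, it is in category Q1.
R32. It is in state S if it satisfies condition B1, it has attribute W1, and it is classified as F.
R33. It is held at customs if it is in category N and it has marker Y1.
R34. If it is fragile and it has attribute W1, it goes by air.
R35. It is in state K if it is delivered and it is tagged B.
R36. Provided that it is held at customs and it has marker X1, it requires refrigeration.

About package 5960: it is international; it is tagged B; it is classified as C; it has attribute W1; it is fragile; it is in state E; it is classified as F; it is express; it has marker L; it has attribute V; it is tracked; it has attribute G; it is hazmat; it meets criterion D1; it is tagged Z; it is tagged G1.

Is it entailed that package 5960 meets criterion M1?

By R2 (it is in state E, it is classified as C): it is delivered.
By R6 (it has attribute G): it is priority.
By R7 (it meets criterion D1): it is in category P.
By R11 (it is hazmat, it is international): it is tagged J.
By R15 (it is tagged J): it is tagged E1.
By R20 (it is tagged E1, it is tagged B): it satisfies condition D.
By R27 (it satisfies condition D): it is classified as Y.
By R34 (it is fragile, it has attribute W1): it goes by air.
By R35 (it is delivered, it is tagged B): it is in state K.
By R3 (it is priority, it is tracked): it satisfies condition B1.
By R5 (it is in category P, it has attribute V, it has marker L): it is held at customs.
By R8 (it is held at customs, it has attribute W1): it incurs a surcharge.
By R14 (it goes by air): it meets criterion L1.
By R17 (it is in state K, it is tagged B, it meets criterion L1): it has marker T1.
By R22 (it is classified as Y): it has marker X1.
By R31 (it has marker X1): it is in category Q1.
By R32 (it satisfies condition B1, it has attribute W1, it is classified as F): it is in state S.
By R1 (it incurs a surcharge, it has marker T1): it is oversized.
By R4 (it is in state S, it is tagged B): it is in state U.
By R28 (it is in category Q1, it is fragile): it is consolidated.
By R10 (it is consolidated): it has marker Y1.
By R21 (it has marker Y1, it is in state U): it has attribute Q.
By R25 (it has attribute Q, it is oversized): it has attribute M.
By R29 (it has attribute M): it meets criterion M1.

Yes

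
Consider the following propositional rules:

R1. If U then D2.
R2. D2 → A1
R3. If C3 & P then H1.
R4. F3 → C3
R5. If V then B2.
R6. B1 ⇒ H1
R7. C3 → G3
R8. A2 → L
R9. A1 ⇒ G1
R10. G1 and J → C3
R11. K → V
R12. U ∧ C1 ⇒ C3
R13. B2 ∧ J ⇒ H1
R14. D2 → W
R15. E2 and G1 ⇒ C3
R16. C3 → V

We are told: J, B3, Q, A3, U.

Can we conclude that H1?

Yes

D2  (by R1: U)
A1  (by R2: D2)
G1  (by R9: A1)
C3  (by R10: G1, J)
V  (by R16: C3)
B2  (by R5: V)
H1  (by R13: B2, J)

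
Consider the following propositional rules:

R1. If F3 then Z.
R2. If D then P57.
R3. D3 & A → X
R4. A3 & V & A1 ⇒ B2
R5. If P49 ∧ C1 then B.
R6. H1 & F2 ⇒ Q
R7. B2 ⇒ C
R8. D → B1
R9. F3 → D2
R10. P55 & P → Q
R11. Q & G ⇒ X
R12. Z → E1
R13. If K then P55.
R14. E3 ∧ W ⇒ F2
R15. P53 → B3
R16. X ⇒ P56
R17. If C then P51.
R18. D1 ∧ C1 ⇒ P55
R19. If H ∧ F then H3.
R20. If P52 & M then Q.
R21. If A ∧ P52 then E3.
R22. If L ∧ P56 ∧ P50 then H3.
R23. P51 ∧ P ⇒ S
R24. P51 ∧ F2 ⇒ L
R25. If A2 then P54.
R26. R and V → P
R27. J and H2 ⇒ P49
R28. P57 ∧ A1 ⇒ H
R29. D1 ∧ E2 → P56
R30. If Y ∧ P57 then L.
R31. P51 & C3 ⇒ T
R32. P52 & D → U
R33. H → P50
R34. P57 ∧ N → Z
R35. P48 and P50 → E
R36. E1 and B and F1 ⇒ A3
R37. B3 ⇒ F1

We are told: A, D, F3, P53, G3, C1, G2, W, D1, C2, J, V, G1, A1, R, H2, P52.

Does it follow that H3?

No

Forward chaining from the given facts derives: Z, P57, B1, D2, E1, B3, P55, E3, P, P49, H, U, P50, F1, B, Q, F2, A3, B2, C, P51, S, L.
Rules concluding H3: R19 needs F; R22 needs P56 — none of these are established.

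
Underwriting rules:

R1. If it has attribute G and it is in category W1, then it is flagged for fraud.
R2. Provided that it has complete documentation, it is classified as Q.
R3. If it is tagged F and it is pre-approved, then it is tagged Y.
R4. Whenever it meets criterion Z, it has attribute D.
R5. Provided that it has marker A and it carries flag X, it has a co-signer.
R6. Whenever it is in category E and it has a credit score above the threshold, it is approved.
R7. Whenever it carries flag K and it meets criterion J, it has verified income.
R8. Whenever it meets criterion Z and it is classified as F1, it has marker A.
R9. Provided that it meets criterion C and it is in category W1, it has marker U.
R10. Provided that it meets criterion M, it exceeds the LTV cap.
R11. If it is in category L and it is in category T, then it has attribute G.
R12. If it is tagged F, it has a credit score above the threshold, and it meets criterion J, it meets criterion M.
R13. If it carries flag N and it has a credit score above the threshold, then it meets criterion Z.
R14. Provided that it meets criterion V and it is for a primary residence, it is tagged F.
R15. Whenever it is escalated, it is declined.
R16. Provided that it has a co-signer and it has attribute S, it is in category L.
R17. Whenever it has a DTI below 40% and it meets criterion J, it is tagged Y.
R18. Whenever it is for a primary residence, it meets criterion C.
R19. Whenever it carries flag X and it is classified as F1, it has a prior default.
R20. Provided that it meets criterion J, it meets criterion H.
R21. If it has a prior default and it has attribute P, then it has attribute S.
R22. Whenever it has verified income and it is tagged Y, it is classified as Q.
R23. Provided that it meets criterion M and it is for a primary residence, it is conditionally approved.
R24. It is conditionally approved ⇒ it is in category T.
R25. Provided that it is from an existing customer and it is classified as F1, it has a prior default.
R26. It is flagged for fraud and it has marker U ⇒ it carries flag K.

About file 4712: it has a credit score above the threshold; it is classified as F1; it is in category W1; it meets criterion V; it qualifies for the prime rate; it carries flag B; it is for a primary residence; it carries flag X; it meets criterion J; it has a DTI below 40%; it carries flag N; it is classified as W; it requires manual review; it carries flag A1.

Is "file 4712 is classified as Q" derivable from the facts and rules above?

No

Forward chaining from the given facts derives: meets criterion Z, is tagged F, is tagged Y, meets criterion C, has a prior default, meets criterion H, has attribute D, has marker A, has marker U, meets criterion M, is conditionally approved, is in category T, has a co-signer, exceeds the LTV cap.
Rules concluding "it is classified as Q": R2 needs "it has complete documentation"; R22 needs "it has verified income" — none of these are established.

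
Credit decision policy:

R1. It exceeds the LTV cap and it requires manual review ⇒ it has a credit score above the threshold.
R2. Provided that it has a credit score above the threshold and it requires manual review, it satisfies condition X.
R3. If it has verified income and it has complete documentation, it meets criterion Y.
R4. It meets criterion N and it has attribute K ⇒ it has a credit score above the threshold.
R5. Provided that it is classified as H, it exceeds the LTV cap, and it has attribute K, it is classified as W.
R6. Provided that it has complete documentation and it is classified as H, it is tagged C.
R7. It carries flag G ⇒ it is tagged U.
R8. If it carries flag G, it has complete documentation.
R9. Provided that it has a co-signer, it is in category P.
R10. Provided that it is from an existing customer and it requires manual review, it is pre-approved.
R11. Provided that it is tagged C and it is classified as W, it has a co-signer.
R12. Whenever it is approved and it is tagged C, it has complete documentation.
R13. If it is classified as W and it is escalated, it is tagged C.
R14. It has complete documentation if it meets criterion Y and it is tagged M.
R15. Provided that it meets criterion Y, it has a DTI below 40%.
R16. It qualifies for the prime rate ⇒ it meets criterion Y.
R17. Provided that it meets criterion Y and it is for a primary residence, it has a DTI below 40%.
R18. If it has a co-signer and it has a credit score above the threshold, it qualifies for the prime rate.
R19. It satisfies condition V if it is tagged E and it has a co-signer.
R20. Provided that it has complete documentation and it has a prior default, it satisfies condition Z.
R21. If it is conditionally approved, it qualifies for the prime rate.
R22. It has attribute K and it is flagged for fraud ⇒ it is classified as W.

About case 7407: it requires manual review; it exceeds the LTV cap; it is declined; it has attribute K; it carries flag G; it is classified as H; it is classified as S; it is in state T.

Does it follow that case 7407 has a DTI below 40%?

Yes

By R1 (it exceeds the LTV cap, it requires manual review): it has a credit score above the threshold.
By R5 (it is classified as H, it exceeds the LTV cap, it has attribute K): it is classified as W.
By R8 (it carries flag G): it has complete documentation.
By R6 (it has complete documentation, it is classified as H): it is tagged C.
By R11 (it is tagged C, it is classified as W): it has a co-signer.
By R18 (it has a co-signer, it has a credit score above the threshold): it qualifies for the prime rate.
By R16 (it qualifies for the prime rate): it meets criterion Y.
By R15 (it meets criterion Y): it has a DTI below 40%.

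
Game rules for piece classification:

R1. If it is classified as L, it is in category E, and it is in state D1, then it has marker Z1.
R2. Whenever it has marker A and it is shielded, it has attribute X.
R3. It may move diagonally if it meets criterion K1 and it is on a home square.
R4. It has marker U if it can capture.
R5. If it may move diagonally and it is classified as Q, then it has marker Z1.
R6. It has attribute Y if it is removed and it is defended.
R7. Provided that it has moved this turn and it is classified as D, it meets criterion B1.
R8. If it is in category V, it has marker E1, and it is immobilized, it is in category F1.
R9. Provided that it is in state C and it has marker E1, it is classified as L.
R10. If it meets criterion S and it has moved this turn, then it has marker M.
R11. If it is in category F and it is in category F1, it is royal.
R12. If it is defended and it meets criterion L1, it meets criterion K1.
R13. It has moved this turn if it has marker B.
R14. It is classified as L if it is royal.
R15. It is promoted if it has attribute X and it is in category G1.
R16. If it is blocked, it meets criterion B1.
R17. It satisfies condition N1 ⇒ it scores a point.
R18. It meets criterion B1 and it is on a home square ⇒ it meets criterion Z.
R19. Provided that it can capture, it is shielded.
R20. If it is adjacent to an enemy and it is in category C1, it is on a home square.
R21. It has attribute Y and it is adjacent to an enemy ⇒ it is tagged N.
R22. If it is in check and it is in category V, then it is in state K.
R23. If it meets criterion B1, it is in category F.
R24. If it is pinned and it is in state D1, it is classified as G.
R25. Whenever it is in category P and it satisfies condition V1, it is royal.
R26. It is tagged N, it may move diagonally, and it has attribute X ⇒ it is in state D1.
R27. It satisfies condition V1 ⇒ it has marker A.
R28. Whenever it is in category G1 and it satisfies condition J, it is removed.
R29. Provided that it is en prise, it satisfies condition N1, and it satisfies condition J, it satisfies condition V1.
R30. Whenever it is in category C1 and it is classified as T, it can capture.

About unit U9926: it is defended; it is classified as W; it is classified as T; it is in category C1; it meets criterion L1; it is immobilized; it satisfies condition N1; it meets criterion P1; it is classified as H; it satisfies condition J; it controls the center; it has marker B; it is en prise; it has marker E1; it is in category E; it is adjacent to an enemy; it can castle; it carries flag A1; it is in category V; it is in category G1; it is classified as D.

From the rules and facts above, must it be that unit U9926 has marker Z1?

By R8 (it is in category V, it has marker E1, it is immobilized): it is in category F1.
By R12 (it is defended, it meets criterion L1): it meets criterion K1.
By R13 (it has marker B): it has moved this turn.
By R20 (it is adjacent to an enemy, it is in category C1): it is on a home square.
By R28 (it is in category G1, it satisfies condition J): it is removed.
By R29 (it is en prise, it satisfies condition N1, it satisfies condition J): it satisfies condition V1.
By R30 (it is in category C1, it is classified as T): it can capture.
By R3 (it meets criterion K1, it is on a home square): it may move diagonally.
By R6 (it is removed, it is defended): it has attribute Y.
By R7 (it has moved this turn, it is classified as D): it meets criterion B1.
By R19 (it can capture): it is shielded.
By R21 (it has attribute Y, it is adjacent to an enemy): it is tagged N.
By R23 (it meets criterion B1): it is in category F.
By R27 (it satisfies condition V1): it has marker A.
By R2 (it has marker A, it is shielded): it has attribute X.
By R11 (it is in category F, it is in category F1): it is royal.
By R14 (it is royal): it is classified as L.
By R26 (it is tagged N, it may move diagonally, it has attribute X): it is in state D1.
By R1 (it is classified as L, it is in category E, it is in state D1): it has marker Z1.

Yes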